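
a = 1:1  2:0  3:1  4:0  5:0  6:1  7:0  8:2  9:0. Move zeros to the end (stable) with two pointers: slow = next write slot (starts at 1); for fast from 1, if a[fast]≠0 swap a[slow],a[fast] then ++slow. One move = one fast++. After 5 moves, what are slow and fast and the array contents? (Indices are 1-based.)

slow=3, fast=6, a=[1, 1, 0, 0, 0, 1, 0, 2, 0]

slow=1 fast=1: a[fast]=1≠0 swap→a[1]=1, slow++,fast++
slow=2 fast=2: a[fast]=0, fast++
slow=2 fast=3: a[fast]=1≠0 swap→a[2]=1, slow++,fast++
slow=3 fast=4: a[fast]=0, fast++
slow=3 fast=5: a[fast]=0, fast++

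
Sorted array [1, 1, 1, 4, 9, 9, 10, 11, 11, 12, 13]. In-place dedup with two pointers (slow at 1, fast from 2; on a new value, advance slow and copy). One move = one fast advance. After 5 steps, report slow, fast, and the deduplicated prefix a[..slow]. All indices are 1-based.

slow=1 fast=2: a[fast]=1=a[slow] dup, fast++
slow=1 fast=3: a[fast]=1=a[slow] dup, fast++
slow=1 fast=4: a[fast]=4≠a[slow]=1 write a[2]=4, slow++,fast++
slow=2 fast=5: a[fast]=9≠a[slow]=4 write a[3]=9, slow++,fast++
slow=3 fast=6: a[fast]=9=a[slow] dup, fast++

slow=3, fast=7, prefix=[1, 4, 9]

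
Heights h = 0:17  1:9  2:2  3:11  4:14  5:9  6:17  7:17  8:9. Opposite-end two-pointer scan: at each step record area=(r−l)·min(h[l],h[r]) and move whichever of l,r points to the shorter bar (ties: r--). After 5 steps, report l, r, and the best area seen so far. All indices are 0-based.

l=0, r=3, best area=119

[0,8] min(17,9)*8=72 best=72 * → r--
[0,7] min(17,17)*7=119 best=119 * → r--
[0,6] min(17,17)*6=102 best=119 → r--
[0,5] min(17,9)*5=45 best=119 → r--
[0,4] min(17,14)*4=56 best=119 → r--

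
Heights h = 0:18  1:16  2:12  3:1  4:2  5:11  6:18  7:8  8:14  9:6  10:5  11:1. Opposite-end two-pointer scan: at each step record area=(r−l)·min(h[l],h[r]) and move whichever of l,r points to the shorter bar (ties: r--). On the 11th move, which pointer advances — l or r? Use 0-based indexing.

l=0 r=11: min(18,1)*11=11 best=11 *, r--
l=0 r=10: min(18,5)*10=50 best=50 *, r--
l=0 r=9: min(18,6)*9=54 best=54 *, r--
l=0 r=8: min(18,14)*8=112 best=112 *, r--
l=0 r=7: min(18,8)*7=56 best=112, r--
l=0 r=6: min(18,18)*6=108 best=112, r--
l=0 r=5: min(18,11)*5=55 best=112, r--
l=0 r=4: min(18,2)*4=8 best=112, r--
l=0 r=3: min(18,1)*3=3 best=112, r--
l=0 r=2: min(18,12)*2=24 best=112, r--
l=0 r=1: min(18,16)*1=16 best=112, r--

r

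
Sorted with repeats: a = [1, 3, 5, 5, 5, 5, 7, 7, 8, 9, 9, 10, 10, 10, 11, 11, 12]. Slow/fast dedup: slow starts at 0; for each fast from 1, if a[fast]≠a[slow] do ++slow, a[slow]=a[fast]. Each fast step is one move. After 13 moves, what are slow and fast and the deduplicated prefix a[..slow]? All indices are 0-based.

slow=0 fast=1: a[fast]=3≠a[slow]=1 write a[1]=3, slow++,fast++
slow=1 fast=2: a[fast]=5≠a[slow]=3 write a[2]=5, slow++,fast++
slow=2 fast=3: a[fast]=5=a[slow] dup, fast++
slow=2 fast=4: a[fast]=5=a[slow] dup, fast++
slow=2 fast=5: a[fast]=5=a[slow] dup, fast++
slow=2 fast=6: a[fast]=7≠a[slow]=5 write a[3]=7, slow++,fast++
slow=3 fast=7: a[fast]=7=a[slow] dup, fast++
slow=3 fast=8: a[fast]=8≠a[slow]=7 write a[4]=8, slow++,fast++
slow=4 fast=9: a[fast]=9≠a[slow]=8 write a[5]=9, slow++,fast++
slow=5 fast=10: a[fast]=9=a[slow] dup, fast++
slow=5 fast=11: a[fast]=10≠a[slow]=9 write a[6]=10, slow++,fast++
slow=6 fast=12: a[fast]=10=a[slow] dup, fast++
slow=6 fast=13: a[fast]=10=a[slow] dup, fast++

slow=6, fast=14, prefix=[1, 3, 5, 7, 8, 9, 10]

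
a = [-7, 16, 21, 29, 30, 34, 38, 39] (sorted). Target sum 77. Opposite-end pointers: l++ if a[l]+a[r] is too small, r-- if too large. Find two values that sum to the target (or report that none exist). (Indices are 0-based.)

(38, 39)

[0,7] -7+39=32 <77 → l++
[1,7] 16+39=55 <77 → l++
[2,7] 21+39=60 <77 → l++
[3,7] 29+39=68 <77 → l++
[4,7] 30+39=69 <77 → l++
[5,7] 34+39=73 <77 → l++
[6,7] 38+39=77 → found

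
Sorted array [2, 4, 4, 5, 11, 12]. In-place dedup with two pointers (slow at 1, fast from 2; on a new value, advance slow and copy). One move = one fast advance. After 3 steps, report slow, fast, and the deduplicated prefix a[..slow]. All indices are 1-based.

slow=3, fast=5, prefix=[2, 4, 5]

(s=1,f=2) a[fast]=4≠a[slow]=2 write a[2]=4 → slow++,fast++
(s=2,f=3) a[fast]=4=a[slow] dup → fast++
(s=2,f=4) a[fast]=5≠a[slow]=4 write a[3]=5 → slow++,fast++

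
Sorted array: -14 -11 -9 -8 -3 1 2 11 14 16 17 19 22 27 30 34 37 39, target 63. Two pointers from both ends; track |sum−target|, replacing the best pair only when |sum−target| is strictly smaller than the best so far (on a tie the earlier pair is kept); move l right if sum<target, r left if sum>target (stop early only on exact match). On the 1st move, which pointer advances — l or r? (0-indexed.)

l

[0,17] -14+39=25 d=38 * → l++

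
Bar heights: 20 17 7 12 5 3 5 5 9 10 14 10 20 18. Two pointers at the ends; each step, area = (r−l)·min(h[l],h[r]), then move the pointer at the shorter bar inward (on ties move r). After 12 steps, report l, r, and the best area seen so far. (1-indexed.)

l=1, r=2, best area=240

l=1 r=14: min(20,18)*13=234 best=234 *, r--
l=1 r=13: min(20,20)*12=240 best=240 *, r--
l=1 r=12: min(20,10)*11=110 best=240, r--
l=1 r=11: min(20,14)*10=140 best=240, r--
l=1 r=10: min(20,10)*9=90 best=240, r--
l=1 r=9: min(20,9)*8=72 best=240, r--
l=1 r=8: min(20,5)*7=35 best=240, r--
l=1 r=7: min(20,5)*6=30 best=240, r--
l=1 r=6: min(20,3)*5=15 best=240, r--
l=1 r=5: min(20,5)*4=20 best=240, r--
l=1 r=4: min(20,12)*3=36 best=240, r--
l=1 r=3: min(20,7)*2=14 best=240, r--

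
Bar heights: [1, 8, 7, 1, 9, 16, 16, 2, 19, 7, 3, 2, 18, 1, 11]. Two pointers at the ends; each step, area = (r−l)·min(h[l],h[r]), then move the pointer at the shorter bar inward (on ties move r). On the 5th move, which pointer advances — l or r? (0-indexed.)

[0,14] min(1,11)*14=14 best=14 * → l++
[1,14] min(8,11)*13=104 best=104 * → l++
[2,14] min(7,11)*12=84 best=104 → l++
[3,14] min(1,11)*11=11 best=104 → l++
[4,14] min(9,11)*10=90 best=104 → l++

l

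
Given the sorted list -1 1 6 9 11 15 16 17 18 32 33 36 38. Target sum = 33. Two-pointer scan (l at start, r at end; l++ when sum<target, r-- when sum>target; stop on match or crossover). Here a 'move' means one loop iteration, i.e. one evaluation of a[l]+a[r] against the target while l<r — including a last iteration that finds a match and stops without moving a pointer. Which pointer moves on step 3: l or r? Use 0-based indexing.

l

l=0 r=12: -1+38=37 >33, r--
l=0 r=11: -1+36=35 >33, r--
l=0 r=10: -1+33=32 <33, l++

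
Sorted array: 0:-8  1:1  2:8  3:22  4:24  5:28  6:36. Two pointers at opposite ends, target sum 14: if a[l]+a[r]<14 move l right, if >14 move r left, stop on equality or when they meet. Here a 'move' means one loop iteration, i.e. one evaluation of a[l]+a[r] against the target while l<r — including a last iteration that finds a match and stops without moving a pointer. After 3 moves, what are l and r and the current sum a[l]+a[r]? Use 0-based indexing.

[0,6] -8+36=28 >14 → r--
[0,5] -8+28=20 >14 → r--
[0,4] -8+24=16 >14 → r--

l=0, r=3, sum=14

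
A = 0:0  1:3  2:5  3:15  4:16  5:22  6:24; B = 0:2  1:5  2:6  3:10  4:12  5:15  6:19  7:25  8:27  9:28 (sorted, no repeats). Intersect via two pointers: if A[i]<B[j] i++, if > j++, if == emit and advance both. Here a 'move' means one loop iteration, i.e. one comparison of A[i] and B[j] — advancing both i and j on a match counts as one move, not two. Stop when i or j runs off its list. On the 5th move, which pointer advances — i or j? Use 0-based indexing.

j

[i=0,j=0] 0<2 → i++
[i=1,j=0] 3>2 → j++
[i=1,j=1] 3<5 → i++
[i=2,j=1] 5==5 emit → i++,j++
[i=3,j=2] 15>6 → j++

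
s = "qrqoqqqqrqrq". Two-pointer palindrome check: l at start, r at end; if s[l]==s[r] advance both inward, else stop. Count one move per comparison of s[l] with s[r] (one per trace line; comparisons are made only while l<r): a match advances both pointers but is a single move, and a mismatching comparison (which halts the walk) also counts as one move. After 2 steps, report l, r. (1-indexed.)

l=1 r=12: 'q'=='q', l++,r--
l=2 r=11: 'r'=='r', l++,r--

l=3, r=10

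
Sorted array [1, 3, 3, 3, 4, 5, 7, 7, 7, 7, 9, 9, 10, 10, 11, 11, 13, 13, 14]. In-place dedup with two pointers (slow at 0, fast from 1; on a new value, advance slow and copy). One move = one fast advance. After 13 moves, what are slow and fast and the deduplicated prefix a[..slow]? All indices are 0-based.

slow=6, fast=14, prefix=[1, 3, 4, 5, 7, 9, 10]

(s=0,f=1) a[fast]=3≠a[slow]=1 write a[1]=3 → slow++,fast++
(s=1,f=2) a[fast]=3=a[slow] dup → fast++
(s=1,f=3) a[fast]=3=a[slow] dup → fast++
(s=1,f=4) a[fast]=4≠a[slow]=3 write a[2]=4 → slow++,fast++
(s=2,f=5) a[fast]=5≠a[slow]=4 write a[3]=5 → slow++,fast++
(s=3,f=6) a[fast]=7≠a[slow]=5 write a[4]=7 → slow++,fast++
(s=4,f=7) a[fast]=7=a[slow] dup → fast++
(s=4,f=8) a[fast]=7=a[slow] dup → fast++
(s=4,f=9) a[fast]=7=a[slow] dup → fast++
(s=4,f=10) a[fast]=9≠a[slow]=7 write a[5]=9 → slow++,fast++
(s=5,f=11) a[fast]=9=a[slow] dup → fast++
(s=5,f=12) a[fast]=10≠a[slow]=9 write a[6]=10 → slow++,fast++
(s=6,f=13) a[fast]=10=a[slow] dup → fast++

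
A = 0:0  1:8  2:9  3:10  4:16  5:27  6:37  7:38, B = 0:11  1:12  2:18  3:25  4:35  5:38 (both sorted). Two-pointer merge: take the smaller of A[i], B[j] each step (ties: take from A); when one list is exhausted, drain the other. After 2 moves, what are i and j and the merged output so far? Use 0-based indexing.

i=2, j=0, merged so far=[0, 8]

[i=0,j=0] A[i]=0<=B[j]=11 take 0 → i++
[i=1,j=0] A[i]=8<=B[j]=11 take 8 → i++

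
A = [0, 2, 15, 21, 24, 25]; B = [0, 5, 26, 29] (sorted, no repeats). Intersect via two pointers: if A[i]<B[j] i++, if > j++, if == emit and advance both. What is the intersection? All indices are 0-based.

[i=0,j=0] 0==0 emit → i++,j++
[i=1,j=1] 2<5 → i++
[i=2,j=1] 15>5 → j++
[i=2,j=2] 15<26 → i++
[i=3,j=2] 21<26 → i++
[i=4,j=2] 24<26 → i++
[i=5,j=2] 25<26 → i++

intersection = [0]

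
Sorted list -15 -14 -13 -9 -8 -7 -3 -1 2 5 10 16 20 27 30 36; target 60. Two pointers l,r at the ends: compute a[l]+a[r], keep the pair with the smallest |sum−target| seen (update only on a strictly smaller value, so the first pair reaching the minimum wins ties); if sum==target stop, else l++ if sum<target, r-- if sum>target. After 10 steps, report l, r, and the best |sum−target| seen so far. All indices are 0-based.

l=0 r=15: -15+36=21 d=39 *, l++
l=1 r=15: -14+36=22 d=38 *, l++
l=2 r=15: -13+36=23 d=37 *, l++
l=3 r=15: -9+36=27 d=33 *, l++
l=4 r=15: -8+36=28 d=32 *, l++
l=5 r=15: -7+36=29 d=31 *, l++
l=6 r=15: -3+36=33 d=27 *, l++
l=7 r=15: -1+36=35 d=25 *, l++
l=8 r=15: 2+36=38 d=22 *, l++
l=9 r=15: 5+36=41 d=19 *, l++

l=10, r=15, best |Δ|=19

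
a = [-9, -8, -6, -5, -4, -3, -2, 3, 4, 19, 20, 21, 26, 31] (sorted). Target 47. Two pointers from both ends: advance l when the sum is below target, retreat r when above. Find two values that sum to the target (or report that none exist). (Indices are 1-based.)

[1,14] -9+31=22 <47 → l++
[2,14] -8+31=23 <47 → l++
[3,14] -6+31=25 <47 → l++
[4,14] -5+31=26 <47 → l++
[5,14] -4+31=27 <47 → l++
[6,14] -3+31=28 <47 → l++
[7,14] -2+31=29 <47 → l++
[8,14] 3+31=34 <47 → l++
[9,14] 4+31=35 <47 → l++
[10,14] 19+31=50 >47 → r--
[10,13] 19+26=45 <47 → l++
[11,13] 20+26=46 <47 → l++
[12,13] 21+26=47 → found

(21, 26)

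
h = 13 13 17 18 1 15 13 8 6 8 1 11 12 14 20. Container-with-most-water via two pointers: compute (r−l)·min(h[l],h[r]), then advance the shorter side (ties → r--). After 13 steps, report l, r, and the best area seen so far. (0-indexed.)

l=0 r=14: min(13,20)*14=182 best=182 *, l++
l=1 r=14: min(13,20)*13=169 best=182, l++
l=2 r=14: min(17,20)*12=204 best=204 *, l++
l=3 r=14: min(18,20)*11=198 best=204, l++
l=4 r=14: min(1,20)*10=10 best=204, l++
l=5 r=14: min(15,20)*9=135 best=204, l++
l=6 r=14: min(13,20)*8=104 best=204, l++
l=7 r=14: min(8,20)*7=56 best=204, l++
l=8 r=14: min(6,20)*6=36 best=204, l++
l=9 r=14: min(8,20)*5=40 best=204, l++
l=10 r=14: min(1,20)*4=4 best=204, l++
l=11 r=14: min(11,20)*3=33 best=204, l++
l=12 r=14: min(12,20)*2=24 best=204, l++

l=13, r=14, best area=204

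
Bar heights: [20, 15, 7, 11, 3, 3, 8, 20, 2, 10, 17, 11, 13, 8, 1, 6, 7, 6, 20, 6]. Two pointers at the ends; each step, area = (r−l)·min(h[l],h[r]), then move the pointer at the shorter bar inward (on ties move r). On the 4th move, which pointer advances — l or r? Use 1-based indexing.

r

[1,20] min(20,6)*19=114 best=114 * → r--
[1,19] min(20,20)*18=360 best=360 * → r--
[1,18] min(20,6)*17=102 best=360 → r--
[1,17] min(20,7)*16=112 best=360 → r--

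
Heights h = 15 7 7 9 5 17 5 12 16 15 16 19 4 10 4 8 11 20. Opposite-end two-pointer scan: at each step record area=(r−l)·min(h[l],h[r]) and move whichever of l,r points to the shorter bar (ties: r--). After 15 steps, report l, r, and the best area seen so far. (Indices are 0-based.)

[0,17] min(15,20)*17=255 best=255 * → l++
[1,17] min(7,20)*16=112 best=255 → l++
[2,17] min(7,20)*15=105 best=255 → l++
[3,17] min(9,20)*14=126 best=255 → l++
[4,17] min(5,20)*13=65 best=255 → l++
[5,17] min(17,20)*12=204 best=255 → l++
[6,17] min(5,20)*11=55 best=255 → l++
[7,17] min(12,20)*10=120 best=255 → l++
[8,17] min(16,20)*9=144 best=255 → l++
[9,17] min(15,20)*8=120 best=255 → l++
[10,17] min(16,20)*7=112 best=255 → l++
[11,17] min(19,20)*6=114 best=255 → l++
[12,17] min(4,20)*5=20 best=255 → l++
[13,17] min(10,20)*4=40 best=255 → l++
[14,17] min(4,20)*3=12 best=255 → l++

l=15, r=17, best area=255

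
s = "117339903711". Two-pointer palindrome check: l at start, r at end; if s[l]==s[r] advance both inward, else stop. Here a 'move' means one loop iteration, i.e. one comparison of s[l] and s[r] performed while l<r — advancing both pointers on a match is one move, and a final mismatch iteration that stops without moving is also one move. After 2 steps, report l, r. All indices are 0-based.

l=2, r=9

l=0 r=11: '1'=='1', l++,r--
l=1 r=10: '1'=='1', l++,r--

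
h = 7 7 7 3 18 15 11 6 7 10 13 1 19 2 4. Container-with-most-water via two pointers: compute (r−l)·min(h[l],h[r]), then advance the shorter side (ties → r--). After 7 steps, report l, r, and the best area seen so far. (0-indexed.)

l=5, r=12, best area=144

[0,14] min(7,4)*14=56 best=56 * → r--
[0,13] min(7,2)*13=26 best=56 → r--
[0,12] min(7,19)*12=84 best=84 * → l++
[1,12] min(7,19)*11=77 best=84 → l++
[2,12] min(7,19)*10=70 best=84 → l++
[3,12] min(3,19)*9=27 best=84 → l++
[4,12] min(18,19)*8=144 best=144 * → l++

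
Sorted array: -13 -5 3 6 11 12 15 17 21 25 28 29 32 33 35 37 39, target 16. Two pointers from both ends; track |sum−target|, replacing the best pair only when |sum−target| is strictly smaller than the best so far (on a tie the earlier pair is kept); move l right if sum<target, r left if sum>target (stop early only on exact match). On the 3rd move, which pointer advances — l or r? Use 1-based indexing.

r

[1,17] -13+39=26 d=10 * → r--
[1,16] -13+37=24 d=8 * → r--
[1,15] -13+35=22 d=6 * → r--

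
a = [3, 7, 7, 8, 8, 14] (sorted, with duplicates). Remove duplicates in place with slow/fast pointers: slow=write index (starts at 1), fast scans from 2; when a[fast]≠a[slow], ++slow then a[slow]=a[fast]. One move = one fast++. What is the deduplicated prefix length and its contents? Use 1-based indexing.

length 4; prefix = [3, 7, 8, 14]

(s=1,f=2) a[fast]=7≠a[slow]=3 write a[2]=7 → slow++,fast++
(s=2,f=3) a[fast]=7=a[slow] dup → fast++
(s=2,f=4) a[fast]=8≠a[slow]=7 write a[3]=8 → slow++,fast++
(s=3,f=5) a[fast]=8=a[slow] dup → fast++
(s=3,f=6) a[fast]=14≠a[slow]=8 write a[4]=14 → slow++,fast++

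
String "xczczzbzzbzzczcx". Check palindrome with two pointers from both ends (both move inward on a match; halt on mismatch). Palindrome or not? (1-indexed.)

[1,16] 'x'=='x' → l++,r--
[2,15] 'c'=='c' → l++,r--
[3,14] 'z'=='z' → l++,r--
[4,13] 'c'=='c' → l++,r--
[5,12] 'z'=='z' → l++,r--
[6,11] 'z'=='z' → l++,r--
[7,10] 'b'=='b' → l++,r--
[8,9] 'z'=='z' → l++,r--

palindrome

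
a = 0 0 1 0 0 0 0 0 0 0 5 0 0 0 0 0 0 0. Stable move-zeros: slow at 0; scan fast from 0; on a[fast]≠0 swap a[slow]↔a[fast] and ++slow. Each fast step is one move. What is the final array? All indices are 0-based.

[1, 5, 0, 0, 0, 0, 0, 0, 0, 0, 0, 0, 0, 0, 0, 0, 0, 0]

slow=0 fast=0: a[fast]=0, fast++
slow=0 fast=1: a[fast]=0, fast++
slow=0 fast=2: a[fast]=1≠0 swap→a[0]=1, slow++,fast++
slow=1 fast=3: a[fast]=0, fast++
slow=1 fast=4: a[fast]=0, fast++
slow=1 fast=5: a[fast]=0, fast++
slow=1 fast=6: a[fast]=0, fast++
slow=1 fast=7: a[fast]=0, fast++
slow=1 fast=8: a[fast]=0, fast++
slow=1 fast=9: a[fast]=0, fast++
slow=1 fast=10: a[fast]=5≠0 swap→a[1]=5, slow++,fast++
slow=2 fast=11: a[fast]=0, fast++
slow=2 fast=12: a[fast]=0, fast++
slow=2 fast=13: a[fast]=0, fast++
slow=2 fast=14: a[fast]=0, fast++
slow=2 fast=15: a[fast]=0, fast++
slow=2 fast=16: a[fast]=0, fast++
slow=2 fast=17: a[fast]=0, fast++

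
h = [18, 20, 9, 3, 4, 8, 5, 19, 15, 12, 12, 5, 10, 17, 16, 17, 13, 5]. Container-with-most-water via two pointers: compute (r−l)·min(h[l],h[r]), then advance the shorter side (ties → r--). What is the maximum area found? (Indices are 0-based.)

l=0 r=17: min(18,5)*17=85 best=85 *, r--
l=0 r=16: min(18,13)*16=208 best=208 *, r--
l=0 r=15: min(18,17)*15=255 best=255 *, r--
l=0 r=14: min(18,16)*14=224 best=255, r--
l=0 r=13: min(18,17)*13=221 best=255, r--
l=0 r=12: min(18,10)*12=120 best=255, r--
l=0 r=11: min(18,5)*11=55 best=255, r--
l=0 r=10: min(18,12)*10=120 best=255, r--
l=0 r=9: min(18,12)*9=108 best=255, r--
l=0 r=8: min(18,15)*8=120 best=255, r--
l=0 r=7: min(18,19)*7=126 best=255, l++
l=1 r=7: min(20,19)*6=114 best=255, r--
l=1 r=6: min(20,5)*5=25 best=255, r--
l=1 r=5: min(20,8)*4=32 best=255, r--
l=1 r=4: min(20,4)*3=12 best=255, r--
l=1 r=3: min(20,3)*2=6 best=255, r--
l=1 r=2: min(20,9)*1=9 best=255, r--

max area = 255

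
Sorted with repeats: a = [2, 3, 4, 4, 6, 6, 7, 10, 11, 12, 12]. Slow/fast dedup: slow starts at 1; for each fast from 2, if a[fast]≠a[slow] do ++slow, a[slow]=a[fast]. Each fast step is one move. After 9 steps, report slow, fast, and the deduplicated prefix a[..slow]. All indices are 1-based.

slow=8, fast=11, prefix=[2, 3, 4, 6, 7, 10, 11, 12]

slow=1 fast=2: a[fast]=3≠a[slow]=2 write a[2]=3, slow++,fast++
slow=2 fast=3: a[fast]=4≠a[slow]=3 write a[3]=4, slow++,fast++
slow=3 fast=4: a[fast]=4=a[slow] dup, fast++
slow=3 fast=5: a[fast]=6≠a[slow]=4 write a[4]=6, slow++,fast++
slow=4 fast=6: a[fast]=6=a[slow] dup, fast++
slow=4 fast=7: a[fast]=7≠a[slow]=6 write a[5]=7, slow++,fast++
slow=5 fast=8: a[fast]=10≠a[slow]=7 write a[6]=10, slow++,fast++
slow=6 fast=9: a[fast]=11≠a[slow]=10 write a[7]=11, slow++,fast++
slow=7 fast=10: a[fast]=12≠a[slow]=11 write a[8]=12, slow++,fast++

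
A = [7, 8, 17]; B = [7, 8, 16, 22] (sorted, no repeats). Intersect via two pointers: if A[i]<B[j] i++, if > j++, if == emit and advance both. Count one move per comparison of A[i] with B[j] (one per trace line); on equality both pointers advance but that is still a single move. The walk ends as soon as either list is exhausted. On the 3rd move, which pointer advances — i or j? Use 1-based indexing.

j

i=1 j=1: 7==7 emit, i++,j++
i=2 j=2: 8==8 emit, i++,j++
i=3 j=3: 17>16, j++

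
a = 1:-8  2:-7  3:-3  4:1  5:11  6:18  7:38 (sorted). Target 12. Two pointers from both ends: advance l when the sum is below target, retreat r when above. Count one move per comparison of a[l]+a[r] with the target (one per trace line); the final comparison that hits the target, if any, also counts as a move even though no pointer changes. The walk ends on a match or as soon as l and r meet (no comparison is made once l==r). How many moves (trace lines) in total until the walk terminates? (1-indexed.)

l=1 r=7: -8+38=30 >12, r--
l=1 r=6: -8+18=10 <12, l++
l=2 r=6: -7+18=11 <12, l++
l=3 r=6: -3+18=15 >12, r--
l=3 r=5: -3+11=8 <12, l++
l=4 r=5: 1+11=12, found

6 moves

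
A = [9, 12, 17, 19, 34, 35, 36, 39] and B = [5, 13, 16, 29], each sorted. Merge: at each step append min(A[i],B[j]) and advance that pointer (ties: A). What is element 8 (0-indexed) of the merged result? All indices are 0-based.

merged[8] = 34

[i=0,j=0] A[i]=9>B[j]=5 take 5 → j++
[i=0,j=1] A[i]=9<=B[j]=13 take 9 → i++
[i=1,j=1] A[i]=12<=B[j]=13 take 12 → i++
[i=2,j=1] A[i]=17>B[j]=13 take 13 → j++
[i=2,j=2] A[i]=17>B[j]=16 take 16 → j++
[i=2,j=3] A[i]=17<=B[j]=29 take 17 → i++
[i=3,j=3] A[i]=19<=B[j]=29 take 19 → i++
[i=4,j=3] A[i]=34>B[j]=29 take 29 → j++
[i=4,j=4] B done, take A[i]=34 → i++
[i=5,j=4] B done, take A[i]=35 → i++
[i=6,j=4] B done, take A[i]=36 → i++
[i=7,j=4] B done, take A[i]=39 → i++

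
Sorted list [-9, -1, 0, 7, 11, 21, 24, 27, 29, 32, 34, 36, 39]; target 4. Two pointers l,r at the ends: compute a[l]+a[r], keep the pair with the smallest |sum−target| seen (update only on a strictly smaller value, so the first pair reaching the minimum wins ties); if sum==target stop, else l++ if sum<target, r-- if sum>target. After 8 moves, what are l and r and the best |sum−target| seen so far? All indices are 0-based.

l=0, r=4, best |Δ|=8

[0,12] -9+39=30 d=26 * → r--
[0,11] -9+36=27 d=23 * → r--
[0,10] -9+34=25 d=21 * → r--
[0,9] -9+32=23 d=19 * → r--
[0,8] -9+29=20 d=16 * → r--
[0,7] -9+27=18 d=14 * → r--
[0,6] -9+24=15 d=11 * → r--
[0,5] -9+21=12 d=8 * → r--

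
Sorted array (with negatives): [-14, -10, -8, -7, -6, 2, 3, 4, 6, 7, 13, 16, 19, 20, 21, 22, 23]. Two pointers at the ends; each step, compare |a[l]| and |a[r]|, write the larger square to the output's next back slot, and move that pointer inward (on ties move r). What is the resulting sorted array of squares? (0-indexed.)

[4, 9, 16, 36, 36, 49, 49, 64, 100, 169, 196, 256, 361, 400, 441, 484, 529]

l=0 r=16: |-14|<=|23| out[16]=529, r--
l=0 r=15: |-14|<=|22| out[15]=484, r--
l=0 r=14: |-14|<=|21| out[14]=441, r--
l=0 r=13: |-14|<=|20| out[13]=400, r--
l=0 r=12: |-14|<=|19| out[12]=361, r--
l=0 r=11: |-14|<=|16| out[11]=256, r--
l=0 r=10: |-14|>|13| out[10]=196, l++
l=1 r=10: |-10|<=|13| out[9]=169, r--
l=1 r=9: |-10|>|7| out[8]=100, l++
l=2 r=9: |-8|>|7| out[7]=64, l++
l=3 r=9: |-7|<=|7| out[6]=49, r--
l=3 r=8: |-7|>|6| out[5]=49, l++
l=4 r=8: |-6|<=|6| out[4]=36, r--
l=4 r=7: |-6|>|4| out[3]=36, l++
l=5 r=7: |2|<=|4| out[2]=16, r--
l=5 r=6: |2|<=|3| out[1]=9, r--
l=5 r=5: |2|<=|2| out[0]=4, r--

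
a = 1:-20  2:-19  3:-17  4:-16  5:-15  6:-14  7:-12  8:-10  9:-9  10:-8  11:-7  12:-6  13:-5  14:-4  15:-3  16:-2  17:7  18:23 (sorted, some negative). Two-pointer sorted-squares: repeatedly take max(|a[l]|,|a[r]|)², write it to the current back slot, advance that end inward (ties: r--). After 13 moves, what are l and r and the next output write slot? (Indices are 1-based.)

[1,18] |-20|<=|23| out[18]=529 → r--
[1,17] |-20|>|7| out[17]=400 → l++
[2,17] |-19|>|7| out[16]=361 → l++
[3,17] |-17|>|7| out[15]=289 → l++
[4,17] |-16|>|7| out[14]=256 → l++
[5,17] |-15|>|7| out[13]=225 → l++
[6,17] |-14|>|7| out[12]=196 → l++
[7,17] |-12|>|7| out[11]=144 → l++
[8,17] |-10|>|7| out[10]=100 → l++
[9,17] |-9|>|7| out[9]=81 → l++
[10,17] |-8|>|7| out[8]=64 → l++
[11,17] |-7|<=|7| out[7]=49 → r--
[11,16] |-7|>|-2| out[6]=49 → l++

l=12, r=16, next write slot=5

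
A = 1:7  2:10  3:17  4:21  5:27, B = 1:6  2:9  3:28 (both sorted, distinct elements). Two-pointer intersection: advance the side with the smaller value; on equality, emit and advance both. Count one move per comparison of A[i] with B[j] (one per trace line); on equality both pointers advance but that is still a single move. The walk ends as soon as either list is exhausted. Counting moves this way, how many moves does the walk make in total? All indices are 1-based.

7 moves

i=1 j=1: 7>6, j++
i=1 j=2: 7<9, i++
i=2 j=2: 10>9, j++
i=2 j=3: 10<28, i++
i=3 j=3: 17<28, i++
i=4 j=3: 21<28, i++
i=5 j=3: 27<28, i++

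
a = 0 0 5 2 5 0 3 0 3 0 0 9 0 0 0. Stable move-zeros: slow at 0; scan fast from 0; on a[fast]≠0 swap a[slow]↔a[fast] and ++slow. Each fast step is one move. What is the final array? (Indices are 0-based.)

[5, 2, 5, 3, 3, 9, 0, 0, 0, 0, 0, 0, 0, 0, 0]

(s=0,f=0) a[fast]=0 → fast++
(s=0,f=1) a[fast]=0 → fast++
(s=0,f=2) a[fast]=5≠0 swap→a[0]=5 → slow++,fast++
(s=1,f=3) a[fast]=2≠0 swap→a[1]=2 → slow++,fast++
(s=2,f=4) a[fast]=5≠0 swap→a[2]=5 → slow++,fast++
(s=3,f=5) a[fast]=0 → fast++
(s=3,f=6) a[fast]=3≠0 swap→a[3]=3 → slow++,fast++
(s=4,f=7) a[fast]=0 → fast++
(s=4,f=8) a[fast]=3≠0 swap→a[4]=3 → slow++,fast++
(s=5,f=9) a[fast]=0 → fast++
(s=5,f=10) a[fast]=0 → fast++
(s=5,f=11) a[fast]=9≠0 swap→a[5]=9 → slow++,fast++
(s=6,f=12) a[fast]=0 → fast++
(s=6,f=13) a[fast]=0 → fast++
(s=6,f=14) a[fast]=0 → fast++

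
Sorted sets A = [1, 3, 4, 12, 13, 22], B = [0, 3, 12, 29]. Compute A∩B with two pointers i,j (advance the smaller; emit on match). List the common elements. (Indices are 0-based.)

intersection = [3, 12]

i=0 j=0: 1>0, j++
i=0 j=1: 1<3, i++
i=1 j=1: 3==3 emit, i++,j++
i=2 j=2: 4<12, i++
i=3 j=2: 12==12 emit, i++,j++
i=4 j=3: 13<29, i++
i=5 j=3: 22<29, i++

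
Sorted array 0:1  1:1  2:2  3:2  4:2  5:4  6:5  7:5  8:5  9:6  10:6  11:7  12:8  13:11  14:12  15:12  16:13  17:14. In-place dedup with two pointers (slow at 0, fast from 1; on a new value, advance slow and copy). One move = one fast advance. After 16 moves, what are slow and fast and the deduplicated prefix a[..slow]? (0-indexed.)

slow=9, fast=17, prefix=[1, 2, 4, 5, 6, 7, 8, 11, 12, 13]

slow=0 fast=1: a[fast]=1=a[slow] dup, fast++
slow=0 fast=2: a[fast]=2≠a[slow]=1 write a[1]=2, slow++,fast++
slow=1 fast=3: a[fast]=2=a[slow] dup, fast++
slow=1 fast=4: a[fast]=2=a[slow] dup, fast++
slow=1 fast=5: a[fast]=4≠a[slow]=2 write a[2]=4, slow++,fast++
slow=2 fast=6: a[fast]=5≠a[slow]=4 write a[3]=5, slow++,fast++
slow=3 fast=7: a[fast]=5=a[slow] dup, fast++
slow=3 fast=8: a[fast]=5=a[slow] dup, fast++
slow=3 fast=9: a[fast]=6≠a[slow]=5 write a[4]=6, slow++,fast++
slow=4 fast=10: a[fast]=6=a[slow] dup, fast++
slow=4 fast=11: a[fast]=7≠a[slow]=6 write a[5]=7, slow++,fast++
slow=5 fast=12: a[fast]=8≠a[slow]=7 write a[6]=8, slow++,fast++
slow=6 fast=13: a[fast]=11≠a[slow]=8 write a[7]=11, slow++,fast++
slow=7 fast=14: a[fast]=12≠a[slow]=11 write a[8]=12, slow++,fast++
slow=8 fast=15: a[fast]=12=a[slow] dup, fast++
slow=8 fast=16: a[fast]=13≠a[slow]=12 write a[9]=13, slow++,fast++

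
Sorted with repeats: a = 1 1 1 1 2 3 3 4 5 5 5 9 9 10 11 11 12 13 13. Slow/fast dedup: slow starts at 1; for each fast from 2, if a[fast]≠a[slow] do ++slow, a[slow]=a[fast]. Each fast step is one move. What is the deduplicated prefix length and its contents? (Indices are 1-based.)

slow=1 fast=2: a[fast]=1=a[slow] dup, fast++
slow=1 fast=3: a[fast]=1=a[slow] dup, fast++
slow=1 fast=4: a[fast]=1=a[slow] dup, fast++
slow=1 fast=5: a[fast]=2≠a[slow]=1 write a[2]=2, slow++,fast++
slow=2 fast=6: a[fast]=3≠a[slow]=2 write a[3]=3, slow++,fast++
slow=3 fast=7: a[fast]=3=a[slow] dup, fast++
slow=3 fast=8: a[fast]=4≠a[slow]=3 write a[4]=4, slow++,fast++
slow=4 fast=9: a[fast]=5≠a[slow]=4 write a[5]=5, slow++,fast++
slow=5 fast=10: a[fast]=5=a[slow] dup, fast++
slow=5 fast=11: a[fast]=5=a[slow] dup, fast++
slow=5 fast=12: a[fast]=9≠a[slow]=5 write a[6]=9, slow++,fast++
slow=6 fast=13: a[fast]=9=a[slow] dup, fast++
slow=6 fast=14: a[fast]=10≠a[slow]=9 write a[7]=10, slow++,fast++
slow=7 fast=15: a[fast]=11≠a[slow]=10 write a[8]=11, slow++,fast++
slow=8 fast=16: a[fast]=11=a[slow] dup, fast++
slow=8 fast=17: a[fast]=12≠a[slow]=11 write a[9]=12, slow++,fast++
slow=9 fast=18: a[fast]=13≠a[slow]=12 write a[10]=13, slow++,fast++
slow=10 fast=19: a[fast]=13=a[slow] dup, fast++

length 10; prefix = [1, 2, 3, 4, 5, 9, 10, 11, 12, 13]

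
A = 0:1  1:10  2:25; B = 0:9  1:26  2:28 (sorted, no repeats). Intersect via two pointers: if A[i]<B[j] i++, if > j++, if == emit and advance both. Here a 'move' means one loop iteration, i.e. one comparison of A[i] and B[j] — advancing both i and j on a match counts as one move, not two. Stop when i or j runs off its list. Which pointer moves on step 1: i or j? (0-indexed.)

[i=0,j=0] 1<9 → i++

i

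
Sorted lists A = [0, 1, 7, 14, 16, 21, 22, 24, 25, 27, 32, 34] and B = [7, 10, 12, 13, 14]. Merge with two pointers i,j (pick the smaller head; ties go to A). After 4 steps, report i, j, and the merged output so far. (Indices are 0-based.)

i=3, j=1, merged so far=[0, 1, 7, 7]

i=0 j=0: A[i]=0<=B[j]=7 take 0, i++
i=1 j=0: A[i]=1<=B[j]=7 take 1, i++
i=2 j=0: A[i]=7<=B[j]=7 take 7, i++
i=3 j=0: A[i]=14>B[j]=7 take 7, j++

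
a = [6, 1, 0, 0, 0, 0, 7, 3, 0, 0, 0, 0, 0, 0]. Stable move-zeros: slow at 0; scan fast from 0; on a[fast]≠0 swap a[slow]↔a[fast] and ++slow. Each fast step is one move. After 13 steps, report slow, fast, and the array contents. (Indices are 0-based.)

slow=0 fast=0: a[fast]=6≠0 swap→a[0]=6, slow++,fast++
slow=1 fast=1: a[fast]=1≠0 swap→a[1]=1, slow++,fast++
slow=2 fast=2: a[fast]=0, fast++
slow=2 fast=3: a[fast]=0, fast++
slow=2 fast=4: a[fast]=0, fast++
slow=2 fast=5: a[fast]=0, fast++
slow=2 fast=6: a[fast]=7≠0 swap→a[2]=7, slow++,fast++
slow=3 fast=7: a[fast]=3≠0 swap→a[3]=3, slow++,fast++
slow=4 fast=8: a[fast]=0, fast++
slow=4 fast=9: a[fast]=0, fast++
slow=4 fast=10: a[fast]=0, fast++
slow=4 fast=11: a[fast]=0, fast++
slow=4 fast=12: a[fast]=0, fast++

slow=4, fast=13, a=[6, 1, 7, 3, 0, 0, 0, 0, 0, 0, 0, 0, 0, 0]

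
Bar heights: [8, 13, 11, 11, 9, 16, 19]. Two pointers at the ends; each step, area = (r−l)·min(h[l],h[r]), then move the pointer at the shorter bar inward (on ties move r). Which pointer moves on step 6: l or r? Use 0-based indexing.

l

l=0 r=6: min(8,19)*6=48 best=48 *, l++
l=1 r=6: min(13,19)*5=65 best=65 *, l++
l=2 r=6: min(11,19)*4=44 best=65, l++
l=3 r=6: min(11,19)*3=33 best=65, l++
l=4 r=6: min(9,19)*2=18 best=65, l++
l=5 r=6: min(16,19)*1=16 best=65, l++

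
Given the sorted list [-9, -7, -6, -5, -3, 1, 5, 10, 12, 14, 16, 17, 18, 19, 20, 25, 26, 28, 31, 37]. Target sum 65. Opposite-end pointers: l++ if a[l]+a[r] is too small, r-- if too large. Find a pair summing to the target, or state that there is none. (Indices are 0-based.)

(28, 37)

[0,19] -9+37=28 <65 → l++
[1,19] -7+37=30 <65 → l++
[2,19] -6+37=31 <65 → l++
[3,19] -5+37=32 <65 → l++
[4,19] -3+37=34 <65 → l++
[5,19] 1+37=38 <65 → l++
[6,19] 5+37=42 <65 → l++
[7,19] 10+37=47 <65 → l++
[8,19] 12+37=49 <65 → l++
[9,19] 14+37=51 <65 → l++
[10,19] 16+37=53 <65 → l++
[11,19] 17+37=54 <65 → l++
[12,19] 18+37=55 <65 → l++
[13,19] 19+37=56 <65 → l++
[14,19] 20+37=57 <65 → l++
[15,19] 25+37=62 <65 → l++
[16,19] 26+37=63 <65 → l++
[17,19] 28+37=65 → found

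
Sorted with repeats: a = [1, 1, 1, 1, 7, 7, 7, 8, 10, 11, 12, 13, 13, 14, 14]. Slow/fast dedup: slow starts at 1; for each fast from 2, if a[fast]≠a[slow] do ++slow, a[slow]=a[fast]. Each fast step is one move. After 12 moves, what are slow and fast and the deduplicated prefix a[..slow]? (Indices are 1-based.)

(s=1,f=2) a[fast]=1=a[slow] dup → fast++
(s=1,f=3) a[fast]=1=a[slow] dup → fast++
(s=1,f=4) a[fast]=1=a[slow] dup → fast++
(s=1,f=5) a[fast]=7≠a[slow]=1 write a[2]=7 → slow++,fast++
(s=2,f=6) a[fast]=7=a[slow] dup → fast++
(s=2,f=7) a[fast]=7=a[slow] dup → fast++
(s=2,f=8) a[fast]=8≠a[slow]=7 write a[3]=8 → slow++,fast++
(s=3,f=9) a[fast]=10≠a[slow]=8 write a[4]=10 → slow++,fast++
(s=4,f=10) a[fast]=11≠a[slow]=10 write a[5]=11 → slow++,fast++
(s=5,f=11) a[fast]=12≠a[slow]=11 write a[6]=12 → slow++,fast++
(s=6,f=12) a[fast]=13≠a[slow]=12 write a[7]=13 → slow++,fast++
(s=7,f=13) a[fast]=13=a[slow] dup → fast++

slow=7, fast=14, prefix=[1, 7, 8, 10, 11, 12, 13]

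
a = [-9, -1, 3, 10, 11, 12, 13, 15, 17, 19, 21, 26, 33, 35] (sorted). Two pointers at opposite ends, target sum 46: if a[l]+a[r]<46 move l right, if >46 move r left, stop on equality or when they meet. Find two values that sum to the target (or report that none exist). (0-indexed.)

[0,13] -9+35=26 <46 → l++
[1,13] -1+35=34 <46 → l++
[2,13] 3+35=38 <46 → l++
[3,13] 10+35=45 <46 → l++
[4,13] 11+35=46 → found

(11, 35)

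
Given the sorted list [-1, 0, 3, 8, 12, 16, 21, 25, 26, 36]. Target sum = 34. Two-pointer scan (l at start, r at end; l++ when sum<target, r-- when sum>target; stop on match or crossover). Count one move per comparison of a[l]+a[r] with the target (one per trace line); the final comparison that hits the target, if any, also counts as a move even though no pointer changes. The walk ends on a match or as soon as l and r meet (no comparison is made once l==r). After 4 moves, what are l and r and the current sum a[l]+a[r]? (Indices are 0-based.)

l=3, r=8, sum=34

[0,9] -1+36=35 >34 → r--
[0,8] -1+26=25 <34 → l++
[1,8] 0+26=26 <34 → l++
[2,8] 3+26=29 <34 → l++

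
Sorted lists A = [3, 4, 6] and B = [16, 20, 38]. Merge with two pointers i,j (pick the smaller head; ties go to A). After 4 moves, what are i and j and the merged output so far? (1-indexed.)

i=4, j=2, merged so far=[3, 4, 6, 16]

[i=1,j=1] A[i]=3<=B[j]=16 take 3 → i++
[i=2,j=1] A[i]=4<=B[j]=16 take 4 → i++
[i=3,j=1] A[i]=6<=B[j]=16 take 6 → i++
[i=4,j=1] A done, take B[j]=16 → j++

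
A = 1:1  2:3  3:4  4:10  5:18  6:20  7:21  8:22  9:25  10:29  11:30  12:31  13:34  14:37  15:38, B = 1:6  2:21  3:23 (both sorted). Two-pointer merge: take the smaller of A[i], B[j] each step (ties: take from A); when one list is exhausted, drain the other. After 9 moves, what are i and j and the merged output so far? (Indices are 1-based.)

i=8, j=3, merged so far=[1, 3, 4, 6, 10, 18, 20, 21, 21]

i=1 j=1: A[i]=1<=B[j]=6 take 1, i++
i=2 j=1: A[i]=3<=B[j]=6 take 3, i++
i=3 j=1: A[i]=4<=B[j]=6 take 4, i++
i=4 j=1: A[i]=10>B[j]=6 take 6, j++
i=4 j=2: A[i]=10<=B[j]=21 take 10, i++
i=5 j=2: A[i]=18<=B[j]=21 take 18, i++
i=6 j=2: A[i]=20<=B[j]=21 take 20, i++
i=7 j=2: A[i]=21<=B[j]=21 take 21, i++
i=8 j=2: A[i]=22>B[j]=21 take 21, j++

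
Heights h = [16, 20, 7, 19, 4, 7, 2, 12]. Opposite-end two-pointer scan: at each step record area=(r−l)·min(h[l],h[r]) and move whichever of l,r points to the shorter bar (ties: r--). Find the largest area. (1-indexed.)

l=1 r=8: min(16,12)*7=84 best=84 *, r--
l=1 r=7: min(16,2)*6=12 best=84, r--
l=1 r=6: min(16,7)*5=35 best=84, r--
l=1 r=5: min(16,4)*4=16 best=84, r--
l=1 r=4: min(16,19)*3=48 best=84, l++
l=2 r=4: min(20,19)*2=38 best=84, r--
l=2 r=3: min(20,7)*1=7 best=84, r--

max area = 84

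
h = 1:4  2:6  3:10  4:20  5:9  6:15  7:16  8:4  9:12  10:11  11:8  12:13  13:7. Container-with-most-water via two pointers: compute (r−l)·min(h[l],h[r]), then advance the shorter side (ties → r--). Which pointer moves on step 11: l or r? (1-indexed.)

r

l=1 r=13: min(4,7)*12=48 best=48 *, l++
l=2 r=13: min(6,7)*11=66 best=66 *, l++
l=3 r=13: min(10,7)*10=70 best=70 *, r--
l=3 r=12: min(10,13)*9=90 best=90 *, l++
l=4 r=12: min(20,13)*8=104 best=104 *, r--
l=4 r=11: min(20,8)*7=56 best=104, r--
l=4 r=10: min(20,11)*6=66 best=104, r--
l=4 r=9: min(20,12)*5=60 best=104, r--
l=4 r=8: min(20,4)*4=16 best=104, r--
l=4 r=7: min(20,16)*3=48 best=104, r--
l=4 r=6: min(20,15)*2=30 best=104, r--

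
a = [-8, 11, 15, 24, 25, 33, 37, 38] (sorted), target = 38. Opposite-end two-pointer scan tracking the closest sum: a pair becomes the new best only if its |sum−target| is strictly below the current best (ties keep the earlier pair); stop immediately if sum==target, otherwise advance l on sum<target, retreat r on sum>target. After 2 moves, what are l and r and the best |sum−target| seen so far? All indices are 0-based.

l=0 r=7: -8+38=30 d=8 *, l++
l=1 r=7: 11+38=49 d=11, r--

l=1, r=6, best |Δ|=8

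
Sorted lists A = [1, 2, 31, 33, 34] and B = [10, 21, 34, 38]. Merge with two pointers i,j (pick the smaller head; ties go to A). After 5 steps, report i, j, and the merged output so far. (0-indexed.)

[i=0,j=0] A[i]=1<=B[j]=10 take 1 → i++
[i=1,j=0] A[i]=2<=B[j]=10 take 2 → i++
[i=2,j=0] A[i]=31>B[j]=10 take 10 → j++
[i=2,j=1] A[i]=31>B[j]=21 take 21 → j++
[i=2,j=2] A[i]=31<=B[j]=34 take 31 → i++

i=3, j=2, merged so far=[1, 2, 10, 21, 31]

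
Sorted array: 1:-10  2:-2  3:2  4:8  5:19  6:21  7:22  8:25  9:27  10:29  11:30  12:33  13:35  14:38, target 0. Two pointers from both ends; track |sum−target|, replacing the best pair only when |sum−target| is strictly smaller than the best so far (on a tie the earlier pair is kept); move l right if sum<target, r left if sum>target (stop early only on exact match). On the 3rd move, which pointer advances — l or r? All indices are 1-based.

r

[1,14] -10+38=28 d=28 * → r--
[1,13] -10+35=25 d=25 * → r--
[1,12] -10+33=23 d=23 * → r--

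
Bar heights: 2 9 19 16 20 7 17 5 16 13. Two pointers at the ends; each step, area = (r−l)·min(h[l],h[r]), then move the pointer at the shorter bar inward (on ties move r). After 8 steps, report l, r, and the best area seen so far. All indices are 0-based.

l=3, r=4, best area=96

l=0 r=9: min(2,13)*9=18 best=18 *, l++
l=1 r=9: min(9,13)*8=72 best=72 *, l++
l=2 r=9: min(19,13)*7=91 best=91 *, r--
l=2 r=8: min(19,16)*6=96 best=96 *, r--
l=2 r=7: min(19,5)*5=25 best=96, r--
l=2 r=6: min(19,17)*4=68 best=96, r--
l=2 r=5: min(19,7)*3=21 best=96, r--
l=2 r=4: min(19,20)*2=38 best=96, l++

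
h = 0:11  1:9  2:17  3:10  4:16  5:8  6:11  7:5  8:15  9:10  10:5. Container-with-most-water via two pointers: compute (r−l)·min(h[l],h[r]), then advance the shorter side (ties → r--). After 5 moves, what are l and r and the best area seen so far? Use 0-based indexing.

[0,10] min(11,5)*10=50 best=50 * → r--
[0,9] min(11,10)*9=90 best=90 * → r--
[0,8] min(11,15)*8=88 best=90 → l++
[1,8] min(9,15)*7=63 best=90 → l++
[2,8] min(17,15)*6=90 best=90 → r--

l=2, r=7, best area=90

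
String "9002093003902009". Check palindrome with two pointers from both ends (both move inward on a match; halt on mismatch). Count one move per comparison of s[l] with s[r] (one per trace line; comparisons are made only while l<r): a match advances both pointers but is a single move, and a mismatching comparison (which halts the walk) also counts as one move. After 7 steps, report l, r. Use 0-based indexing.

l=7, r=8

[0,15] '9'=='9' → l++,r--
[1,14] '0'=='0' → l++,r--
[2,13] '0'=='0' → l++,r--
[3,12] '2'=='2' → l++,r--
[4,11] '0'=='0' → l++,r--
[5,10] '9'=='9' → l++,r--
[6,9] '3'=='3' → l++,r--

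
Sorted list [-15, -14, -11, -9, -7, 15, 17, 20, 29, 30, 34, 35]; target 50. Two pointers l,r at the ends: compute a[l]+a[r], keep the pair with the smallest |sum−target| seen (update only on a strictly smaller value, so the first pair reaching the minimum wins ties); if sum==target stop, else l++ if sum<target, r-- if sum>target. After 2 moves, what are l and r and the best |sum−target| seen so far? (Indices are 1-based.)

l=3, r=12, best |Δ|=29

l=1 r=12: -15+35=20 d=30 *, l++
l=2 r=12: -14+35=21 d=29 *, l++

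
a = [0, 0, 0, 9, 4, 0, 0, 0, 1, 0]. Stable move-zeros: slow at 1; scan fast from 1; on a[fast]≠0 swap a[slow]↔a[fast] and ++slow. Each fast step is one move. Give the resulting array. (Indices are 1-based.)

slow=1 fast=1: a[fast]=0, fast++
slow=1 fast=2: a[fast]=0, fast++
slow=1 fast=3: a[fast]=0, fast++
slow=1 fast=4: a[fast]=9≠0 swap→a[1]=9, slow++,fast++
slow=2 fast=5: a[fast]=4≠0 swap→a[2]=4, slow++,fast++
slow=3 fast=6: a[fast]=0, fast++
slow=3 fast=7: a[fast]=0, fast++
slow=3 fast=8: a[fast]=0, fast++
slow=3 fast=9: a[fast]=1≠0 swap→a[3]=1, slow++,fast++
slow=4 fast=10: a[fast]=0, fast++

[9, 4, 1, 0, 0, 0, 0, 0, 0, 0]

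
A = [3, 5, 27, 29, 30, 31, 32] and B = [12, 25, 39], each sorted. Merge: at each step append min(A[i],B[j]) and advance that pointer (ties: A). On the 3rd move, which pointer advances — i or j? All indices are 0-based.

j

i=0 j=0: A[i]=3<=B[j]=12 take 3, i++
i=1 j=0: A[i]=5<=B[j]=12 take 5, i++
i=2 j=0: A[i]=27>B[j]=12 take 12, j++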